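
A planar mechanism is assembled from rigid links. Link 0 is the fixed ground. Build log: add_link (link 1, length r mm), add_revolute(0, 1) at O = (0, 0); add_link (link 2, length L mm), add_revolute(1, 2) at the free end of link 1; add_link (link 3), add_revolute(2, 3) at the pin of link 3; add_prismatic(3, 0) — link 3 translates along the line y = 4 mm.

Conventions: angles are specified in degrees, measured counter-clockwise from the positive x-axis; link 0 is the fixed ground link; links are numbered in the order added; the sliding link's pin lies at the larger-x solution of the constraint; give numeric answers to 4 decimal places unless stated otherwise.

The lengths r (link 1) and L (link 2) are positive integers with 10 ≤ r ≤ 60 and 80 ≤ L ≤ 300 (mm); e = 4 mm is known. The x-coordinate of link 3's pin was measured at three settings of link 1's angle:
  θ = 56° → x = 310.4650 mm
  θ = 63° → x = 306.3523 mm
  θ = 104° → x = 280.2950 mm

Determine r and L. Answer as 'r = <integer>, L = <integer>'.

constraint per measurement: (x − r cos θ)² + (r sin θ − e)² = L²
subtracting the θ₁ and θ₂ equations cancels the r² and L² terms:
r = (x₁² − x₂²) / (2[(x₁cos θ₁ + e sin θ₁) − (x₂cos θ₂ + e sin θ₂)]) = 37.0000 → r = 37
L² = (x₁ − r cos θ₁)² + (r sin θ₁ − e)² = 84680.9941 → L = 291.0000 → L = 291
check at θ₃=104°: x = 280.2950 (printed 280.2950) ✓

r = 37, L = 291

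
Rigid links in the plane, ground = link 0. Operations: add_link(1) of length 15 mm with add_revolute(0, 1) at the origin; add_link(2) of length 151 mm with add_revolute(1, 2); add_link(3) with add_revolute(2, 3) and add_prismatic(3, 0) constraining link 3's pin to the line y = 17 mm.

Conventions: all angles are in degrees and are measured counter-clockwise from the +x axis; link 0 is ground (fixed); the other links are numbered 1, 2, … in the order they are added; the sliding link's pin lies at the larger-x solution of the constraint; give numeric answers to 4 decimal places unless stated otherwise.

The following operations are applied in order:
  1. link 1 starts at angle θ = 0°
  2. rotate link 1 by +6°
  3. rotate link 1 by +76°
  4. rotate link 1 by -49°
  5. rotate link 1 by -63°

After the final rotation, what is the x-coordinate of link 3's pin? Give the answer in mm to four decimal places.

geometry: r = 15 mm, L = 151 mm, e = 17 mm; θ starts at 0°
rotate link 1 by +6°: θ ← 0° +6° = 6°
rotate link 1 by +76°: θ ← 6° +76° = 82°
rotate link 1 by -49°: θ ← 82° -49° = 33°
rotate link 1 by -63°: θ ← 33° -63° = -30°
crank pin P = (r cos θ, r sin θ) = (12.990381, -7.500000)
h = r sin θ − e = -7.500000 − 17 = -24.500000
x = r cos θ + √(L² − h²) = 12.990381 + 148.999161 = 161.989542

161.9895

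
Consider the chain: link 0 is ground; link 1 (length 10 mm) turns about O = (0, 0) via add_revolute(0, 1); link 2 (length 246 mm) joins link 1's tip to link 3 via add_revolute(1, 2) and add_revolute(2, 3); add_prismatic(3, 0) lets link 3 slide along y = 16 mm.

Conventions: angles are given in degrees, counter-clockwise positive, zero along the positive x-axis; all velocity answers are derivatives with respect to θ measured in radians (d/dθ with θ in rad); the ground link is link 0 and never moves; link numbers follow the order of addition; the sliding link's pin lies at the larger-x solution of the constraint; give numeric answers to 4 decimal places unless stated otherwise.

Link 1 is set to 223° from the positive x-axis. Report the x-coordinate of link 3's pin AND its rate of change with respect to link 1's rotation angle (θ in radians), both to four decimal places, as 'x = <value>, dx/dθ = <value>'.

geometry: r = 10 mm, L = 246 mm, e = 16 mm
crank pin P = (r cos θ, r sin θ) = (-7.313537, -6.819984)
h = r sin θ − e = -6.819984 − 16 = -22.819984
x = r cos θ + √(L² − h²) = -7.313537 + 244.939275 = 237.625738
dx/dθ = −r sin θ − h·r cos θ/√(L² − h²) (θ in radians; h = -22.819984) = 6.138611

x = 237.6257, dx/dθ = 6.1386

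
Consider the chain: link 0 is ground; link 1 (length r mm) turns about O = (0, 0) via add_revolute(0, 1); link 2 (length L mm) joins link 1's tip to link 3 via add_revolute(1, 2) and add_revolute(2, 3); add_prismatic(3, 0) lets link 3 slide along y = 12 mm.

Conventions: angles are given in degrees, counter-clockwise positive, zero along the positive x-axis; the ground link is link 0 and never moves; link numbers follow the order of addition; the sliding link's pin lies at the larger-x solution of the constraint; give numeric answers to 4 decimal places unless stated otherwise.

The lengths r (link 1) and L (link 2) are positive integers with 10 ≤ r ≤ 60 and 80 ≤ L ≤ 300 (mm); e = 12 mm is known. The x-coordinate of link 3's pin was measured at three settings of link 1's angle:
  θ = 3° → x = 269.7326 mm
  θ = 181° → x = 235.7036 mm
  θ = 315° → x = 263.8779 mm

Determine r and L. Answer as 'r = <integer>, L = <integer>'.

constraint per measurement: (x − r cos θ)² + (r sin θ − e)² = L²
subtracting the θ₁ and θ₂ equations cancels the r² and L² terms:
r = (x₁² − x₂²) / (2[(x₁cos θ₁ + e sin θ₁) − (x₂cos θ₂ + e sin θ₂)]) = 17.0000 → r = 17
L² = (x₁ − r cos θ₁)² + (r sin θ₁ − e)² = 64008.9824 → L = 253.0000 → L = 253
check at θ₃=315°: x = 263.8779 (printed 263.8779) ✓

r = 17, L = 253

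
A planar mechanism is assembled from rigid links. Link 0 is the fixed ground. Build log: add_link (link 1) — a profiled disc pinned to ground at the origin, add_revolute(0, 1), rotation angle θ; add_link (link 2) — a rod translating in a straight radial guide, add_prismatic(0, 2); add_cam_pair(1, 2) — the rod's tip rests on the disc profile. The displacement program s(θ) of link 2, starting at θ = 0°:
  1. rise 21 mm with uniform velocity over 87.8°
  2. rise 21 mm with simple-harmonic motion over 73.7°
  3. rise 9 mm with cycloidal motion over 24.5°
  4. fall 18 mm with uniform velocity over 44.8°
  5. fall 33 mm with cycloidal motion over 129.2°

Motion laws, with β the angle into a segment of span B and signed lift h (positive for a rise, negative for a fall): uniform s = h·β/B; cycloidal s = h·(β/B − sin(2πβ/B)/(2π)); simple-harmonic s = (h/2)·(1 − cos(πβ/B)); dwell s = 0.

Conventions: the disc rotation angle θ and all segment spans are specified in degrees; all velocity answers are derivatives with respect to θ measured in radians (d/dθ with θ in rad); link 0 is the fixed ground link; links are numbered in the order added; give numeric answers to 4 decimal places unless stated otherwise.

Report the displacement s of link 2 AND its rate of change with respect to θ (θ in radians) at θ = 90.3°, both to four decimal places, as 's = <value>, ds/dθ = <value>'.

seg 1 [0°–87.8°] uniform, h=21: full span → s += 21 → s = 21.0000
seg 2 [87.8°–161.5°] simple-harmonic, h=21: θ=90.3° here. β=2.5, B=73.7. 21/2·(1 − cos(π·0.0339)) = 0.0596 → s = 21.0596
velocity in seg [87.8°–161.5°] (simple-harmonic), θ in radians: β = 2.5° = 0.0436 rad, B = 73.7° = 1.2863 rad; ds/dθ = (πh/(2B)) sin(πβ/B) = (π·21/(2·1.2863)) sin(π·0.0339) = 2.727686 mm/rad

s = 21.0596, ds/dθ = 2.7277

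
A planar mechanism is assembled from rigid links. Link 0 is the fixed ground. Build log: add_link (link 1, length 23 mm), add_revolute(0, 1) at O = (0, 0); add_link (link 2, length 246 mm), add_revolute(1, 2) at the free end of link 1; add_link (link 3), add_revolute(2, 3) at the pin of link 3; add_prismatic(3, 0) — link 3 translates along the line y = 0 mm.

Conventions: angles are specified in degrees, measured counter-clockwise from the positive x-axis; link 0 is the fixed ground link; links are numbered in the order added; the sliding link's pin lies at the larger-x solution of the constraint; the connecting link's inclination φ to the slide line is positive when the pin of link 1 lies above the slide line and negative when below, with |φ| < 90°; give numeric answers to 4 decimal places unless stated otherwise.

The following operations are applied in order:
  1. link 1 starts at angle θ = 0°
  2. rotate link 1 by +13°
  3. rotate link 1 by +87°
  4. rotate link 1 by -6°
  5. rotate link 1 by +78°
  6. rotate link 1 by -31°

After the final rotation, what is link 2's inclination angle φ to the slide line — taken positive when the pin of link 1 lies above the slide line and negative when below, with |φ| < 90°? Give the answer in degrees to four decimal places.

geometry: r = 23 mm, L = 246 mm, e = 0 mm; θ starts at 0°
rotate link 1 by +13°: θ ← 0° +13° = 13°
rotate link 1 by +87°: θ ← 13° +87° = 100°
rotate link 1 by -6°: θ ← 100° -6° = 94°
rotate link 1 by +78°: θ ← 94° +78° = 172°
rotate link 1 by -31°: θ ← 172° -31° = 141°
h = r sin θ − e = 14.474369 − 0 = 14.474369
sin φ = h / L = 14.474369 / 246 = 0.05883890
φ = arcsin(0.05883890) = 3.373169°

3.3732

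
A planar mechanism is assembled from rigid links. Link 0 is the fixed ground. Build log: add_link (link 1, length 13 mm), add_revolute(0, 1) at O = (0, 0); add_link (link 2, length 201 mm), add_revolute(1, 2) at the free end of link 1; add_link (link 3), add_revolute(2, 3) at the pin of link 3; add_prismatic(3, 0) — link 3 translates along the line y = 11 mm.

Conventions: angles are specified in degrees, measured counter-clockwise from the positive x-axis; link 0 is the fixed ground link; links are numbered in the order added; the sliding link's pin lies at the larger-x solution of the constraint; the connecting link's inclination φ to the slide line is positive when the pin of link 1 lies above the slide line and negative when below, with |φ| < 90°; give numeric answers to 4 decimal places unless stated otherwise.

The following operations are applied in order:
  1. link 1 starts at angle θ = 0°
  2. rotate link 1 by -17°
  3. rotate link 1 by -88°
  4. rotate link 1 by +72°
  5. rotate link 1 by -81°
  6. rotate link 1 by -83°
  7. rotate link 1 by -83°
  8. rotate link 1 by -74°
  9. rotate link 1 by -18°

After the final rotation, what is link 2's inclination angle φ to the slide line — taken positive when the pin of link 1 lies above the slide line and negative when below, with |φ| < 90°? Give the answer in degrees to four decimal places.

geometry: r = 13 mm, L = 201 mm, e = 11 mm; θ starts at 0°
rotate link 1 by -17°: θ ← 0° -17° = -17°
rotate link 1 by -88°: θ ← -17° -88° = -105°
rotate link 1 by +72°: θ ← -105° +72° = -33°
rotate link 1 by -81°: θ ← -33° -81° = -114°
rotate link 1 by -83°: θ ← -114° -83° = -197°
rotate link 1 by -83°: θ ← -197° -83° = -280°
rotate link 1 by -74°: θ ← -280° -74° = -354°
rotate link 1 by -18°: θ ← -354° -18° = -372°
h = r sin θ − e = -2.702852 − 11 = -13.702852
sin φ = h / L = -13.702852 / 201 = -0.06817339
φ = arcsin(-0.06817339) = -3.909080°

-3.9091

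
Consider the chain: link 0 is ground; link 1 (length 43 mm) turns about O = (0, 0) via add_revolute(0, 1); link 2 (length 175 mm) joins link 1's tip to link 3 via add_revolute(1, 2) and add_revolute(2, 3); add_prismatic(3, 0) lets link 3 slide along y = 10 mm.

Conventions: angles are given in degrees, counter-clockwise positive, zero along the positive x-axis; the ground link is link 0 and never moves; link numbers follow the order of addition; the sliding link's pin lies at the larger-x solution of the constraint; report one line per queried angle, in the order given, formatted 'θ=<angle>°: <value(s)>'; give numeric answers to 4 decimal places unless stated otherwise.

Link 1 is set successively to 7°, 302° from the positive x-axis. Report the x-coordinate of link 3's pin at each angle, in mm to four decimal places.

geometry: r = 43 mm, L = 175 mm, e = 10 mm
θ=7°: crank pin P = (r cos θ, r sin θ) = (42.679485, 5.240382)
θ=7°: h = r sin θ − e = 5.240382 − 10 = -4.759618
θ=7°: x = r cos θ + √(L² − h²) = 42.679485 + 174.935262 = 217.614747
θ=302°: crank pin P = (r cos θ, r sin θ) = (22.786528, -36.466068)
θ=302°: h = r sin θ − e = -36.466068 − 10 = -46.466068
θ=302°: x = r cos θ + √(L² − h²) = 22.786528 + 168.718418 = 191.504946

θ=7°: 217.6147
θ=302°: 191.5049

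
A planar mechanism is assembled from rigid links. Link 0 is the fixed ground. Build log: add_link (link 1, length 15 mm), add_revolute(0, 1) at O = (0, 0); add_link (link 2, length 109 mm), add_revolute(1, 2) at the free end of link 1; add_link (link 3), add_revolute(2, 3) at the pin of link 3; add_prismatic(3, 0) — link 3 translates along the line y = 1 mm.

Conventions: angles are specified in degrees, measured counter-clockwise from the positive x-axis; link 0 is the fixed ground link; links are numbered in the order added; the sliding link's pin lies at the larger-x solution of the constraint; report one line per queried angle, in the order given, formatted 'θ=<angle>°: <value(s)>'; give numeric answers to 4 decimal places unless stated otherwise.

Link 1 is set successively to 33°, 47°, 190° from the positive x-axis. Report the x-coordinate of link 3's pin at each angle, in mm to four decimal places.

geometry: r = 15 mm, L = 109 mm, e = 1 mm
θ=33°: crank pin P = (r cos θ, r sin θ) = (12.580059, 8.169586)
θ=33°: h = r sin θ − e = 8.169586 − 1 = 7.169586
θ=33°: x = r cos θ + √(L² − h²) = 12.580059 + 108.763951 = 121.344010
θ=47°: crank pin P = (r cos θ, r sin θ) = (10.229975, 10.970306)
θ=47°: h = r sin θ − e = 10.970306 − 1 = 9.970306
θ=47°: x = r cos θ + √(L² − h²) = 10.229975 + 108.543047 = 118.773022
θ=190°: crank pin P = (r cos θ, r sin θ) = (-14.772116, -2.604723)
θ=190°: h = r sin θ − e = -2.604723 − 1 = -3.604723
θ=190°: x = r cos θ + √(L² − h²) = -14.772116 + 108.940378 = 94.168262

θ=33°: 121.3440
θ=47°: 118.7730
θ=190°: 94.1683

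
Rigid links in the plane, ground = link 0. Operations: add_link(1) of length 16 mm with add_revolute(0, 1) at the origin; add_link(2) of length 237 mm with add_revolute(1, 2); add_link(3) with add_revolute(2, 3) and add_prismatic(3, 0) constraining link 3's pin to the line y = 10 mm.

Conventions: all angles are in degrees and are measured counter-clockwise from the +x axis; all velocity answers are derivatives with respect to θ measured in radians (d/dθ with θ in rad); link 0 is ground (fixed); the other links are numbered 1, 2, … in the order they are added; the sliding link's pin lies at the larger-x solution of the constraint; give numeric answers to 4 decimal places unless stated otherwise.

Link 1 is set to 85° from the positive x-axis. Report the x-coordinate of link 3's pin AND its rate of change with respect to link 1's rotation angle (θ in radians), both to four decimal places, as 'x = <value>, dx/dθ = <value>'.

geometry: r = 16 mm, L = 237 mm, e = 10 mm
crank pin P = (r cos θ, r sin θ) = (1.394492, 15.939115)
h = r sin θ − e = 15.939115 − 10 = 5.939115
x = r cos θ + √(L² − h²) = 1.394492 + 236.925573 = 238.320064
dx/dθ = −r sin θ − h·r cos θ/√(L² − h²) (θ in radians; h = 5.939115) = -15.974071

x = 238.3201, dx/dθ = -15.9741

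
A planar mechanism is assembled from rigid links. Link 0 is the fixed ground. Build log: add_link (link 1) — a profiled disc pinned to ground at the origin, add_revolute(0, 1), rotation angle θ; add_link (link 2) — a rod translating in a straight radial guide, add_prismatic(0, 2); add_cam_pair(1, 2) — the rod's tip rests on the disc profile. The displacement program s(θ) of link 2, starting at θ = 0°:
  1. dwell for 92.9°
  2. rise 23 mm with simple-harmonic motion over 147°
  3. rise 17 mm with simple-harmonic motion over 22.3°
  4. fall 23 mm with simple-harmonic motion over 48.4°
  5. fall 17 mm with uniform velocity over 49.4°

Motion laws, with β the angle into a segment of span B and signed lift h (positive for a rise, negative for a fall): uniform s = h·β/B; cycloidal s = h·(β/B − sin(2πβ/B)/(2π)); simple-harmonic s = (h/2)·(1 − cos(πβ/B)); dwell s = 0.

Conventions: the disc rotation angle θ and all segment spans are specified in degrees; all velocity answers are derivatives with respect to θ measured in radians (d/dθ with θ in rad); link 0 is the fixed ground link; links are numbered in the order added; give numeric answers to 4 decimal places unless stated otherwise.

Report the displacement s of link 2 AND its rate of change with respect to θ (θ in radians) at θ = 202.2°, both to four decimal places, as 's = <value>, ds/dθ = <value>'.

seg 1 [0°–92.9°] dwell: s stays 0.0000
seg 2 [92.9°–239.9°] simple-harmonic, h=23: θ=202.2° here. β=109.3, B=147. 23/2·(1 − cos(π·0.7435)) = 19.4650 → s = 19.4650
velocity in seg [92.9°–239.9°] (simple-harmonic), θ in radians: β = 109.3° = 1.9076 rad, B = 147° = 2.5656 rad; ds/dθ = (πh/(2B)) sin(πβ/B) = (π·23/(2·2.5656)) sin(π·0.7435) = 10.157311 mm/rad

s = 19.4650, ds/dθ = 10.1573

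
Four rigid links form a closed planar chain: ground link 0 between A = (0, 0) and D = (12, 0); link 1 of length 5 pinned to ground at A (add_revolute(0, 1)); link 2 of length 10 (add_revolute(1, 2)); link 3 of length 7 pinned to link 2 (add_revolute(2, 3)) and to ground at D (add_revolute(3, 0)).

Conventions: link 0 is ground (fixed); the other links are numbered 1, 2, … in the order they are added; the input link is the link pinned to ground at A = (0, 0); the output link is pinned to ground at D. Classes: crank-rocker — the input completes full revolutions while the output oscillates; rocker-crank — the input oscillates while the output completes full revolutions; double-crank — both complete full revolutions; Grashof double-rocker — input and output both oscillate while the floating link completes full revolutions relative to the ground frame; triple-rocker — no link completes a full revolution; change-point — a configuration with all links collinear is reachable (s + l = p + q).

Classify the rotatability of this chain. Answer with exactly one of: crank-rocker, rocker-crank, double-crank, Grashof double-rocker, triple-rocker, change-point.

lengths: ground=12, input=5, coupler=10, output=7
sorted: s=5 (shortest), l=12 (longest), p+q=17
s + l = 17 vs p + q = 17
s + l = p + q → change-point (collinear configuration reachable)

change-point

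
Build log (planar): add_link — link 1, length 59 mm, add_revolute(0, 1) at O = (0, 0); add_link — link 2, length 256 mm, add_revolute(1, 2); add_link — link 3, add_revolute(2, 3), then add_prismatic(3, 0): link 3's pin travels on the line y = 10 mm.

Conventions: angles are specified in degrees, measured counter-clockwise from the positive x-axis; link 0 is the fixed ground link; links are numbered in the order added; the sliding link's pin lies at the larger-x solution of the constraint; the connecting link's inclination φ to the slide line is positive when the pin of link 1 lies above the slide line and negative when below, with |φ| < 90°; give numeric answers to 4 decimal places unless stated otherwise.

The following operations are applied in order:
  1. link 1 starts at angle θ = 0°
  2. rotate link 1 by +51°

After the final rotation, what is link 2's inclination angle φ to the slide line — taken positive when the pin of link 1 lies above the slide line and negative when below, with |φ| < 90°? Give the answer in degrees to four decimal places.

geometry: r = 59 mm, L = 256 mm, e = 10 mm; θ starts at 0°
rotate link 1 by +51°: θ ← 0° +51° = 51°
h = r sin θ − e = 45.851612 − 10 = 35.851612
sin φ = h / L = 35.851612 / 256 = 0.14004536
φ = arcsin(0.14004536) = 8.050471°

8.0505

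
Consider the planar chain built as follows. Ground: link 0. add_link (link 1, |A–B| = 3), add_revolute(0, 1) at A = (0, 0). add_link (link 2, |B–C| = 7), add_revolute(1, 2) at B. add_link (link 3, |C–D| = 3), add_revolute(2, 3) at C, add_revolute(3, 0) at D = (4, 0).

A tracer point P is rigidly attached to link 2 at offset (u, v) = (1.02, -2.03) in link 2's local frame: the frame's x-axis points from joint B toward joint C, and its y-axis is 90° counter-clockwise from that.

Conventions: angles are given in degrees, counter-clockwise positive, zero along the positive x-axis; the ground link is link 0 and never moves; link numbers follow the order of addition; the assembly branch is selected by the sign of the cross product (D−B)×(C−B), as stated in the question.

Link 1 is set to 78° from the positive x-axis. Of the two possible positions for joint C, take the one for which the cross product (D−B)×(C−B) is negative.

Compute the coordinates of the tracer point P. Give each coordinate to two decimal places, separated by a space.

A=(0,0), D=(4.00,0)
B = A + 3.00·(cos78°, sin78°) = (0.6237, 2.9344)
|BD| = 4.4733
circle(B,7.00) ∩ circle(D,3.00): a=6.7076, h=2.0019
  candidates: C₊=(6.9997,0.0452) cross=8.955; C₋=(4.3732,-2.9767) cross=-8.955
  branch - wants cross < 0 → take C=(4.3732,-2.9767) (cross=-8.955)
ex = (C−B)/|BC| = (0.5356,-0.8444); ey = (0.8444,0.5356)
P = B + 1.02·ex + -2.03·ey = (-0.5441,0.9858)

-0.54 0.99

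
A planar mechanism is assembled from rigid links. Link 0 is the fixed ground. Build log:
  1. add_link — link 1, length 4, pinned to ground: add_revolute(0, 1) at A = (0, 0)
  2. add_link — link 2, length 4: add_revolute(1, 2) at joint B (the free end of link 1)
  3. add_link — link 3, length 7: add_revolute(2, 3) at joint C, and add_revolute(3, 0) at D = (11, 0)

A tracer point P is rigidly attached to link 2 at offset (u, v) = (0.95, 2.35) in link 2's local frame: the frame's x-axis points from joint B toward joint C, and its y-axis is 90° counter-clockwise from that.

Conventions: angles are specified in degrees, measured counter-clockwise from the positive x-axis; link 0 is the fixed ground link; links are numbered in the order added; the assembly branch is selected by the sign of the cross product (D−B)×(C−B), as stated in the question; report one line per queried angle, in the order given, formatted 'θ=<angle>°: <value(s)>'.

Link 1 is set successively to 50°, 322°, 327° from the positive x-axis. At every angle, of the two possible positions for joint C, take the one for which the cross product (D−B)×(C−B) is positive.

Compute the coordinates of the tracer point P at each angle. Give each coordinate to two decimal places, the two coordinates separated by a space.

A=(0,0), D=(11.00,0)
θ=50°: B = A + 4.00·(cos50°, sin50°) = (2.5712, 3.0642)
θ=50°: |BD| = 8.9685
θ=50°: circle(B,4.00) ∩ circle(D,7.00): a=2.6445, h=3.0011
θ=50°:   candidates: C₊=(6.0819,4.9812) cross=26.915; C₋=(4.0312,-0.6598) cross=-26.915
θ=50°:   branch + wants cross > 0 → take C=(6.0819,4.9812) (cross=26.915)
θ=50°: ex = (C−B)/|BC| = (0.8777,0.4792); ey = (-0.4792,0.8777)
θ=50°: P = B + 0.95·ex + 2.35·ey = (2.2787,5.5820)
θ=322°: B = A + 4.00·(cos322°, sin322°) = (3.1520, -2.4626)
θ=322°: |BD| = 8.2253
θ=322°: circle(B,4.00) ∩ circle(D,7.00): a=2.1066, h=3.4003
θ=322°:   candidates: C₊=(4.1440,1.4124) cross=27.969; C₋=(6.1801,-5.0763) cross=-27.969
θ=322°:   branch + wants cross > 0 → take C=(4.1440,1.4124) (cross=27.969)
θ=322°: ex = (C−B)/|BC| = (0.2480,0.9688); ey = (-0.9688,0.2480)
θ=322°: P = B + 0.95·ex + 2.35·ey = (1.1110,-0.9596)
θ=327°: B = A + 4.00·(cos327°, sin327°) = (3.3547, -2.1786)
θ=327°: |BD| = 7.9497
θ=327°: circle(B,4.00) ∩ circle(D,7.00): a=1.8993, h=3.5203
θ=327°:   candidates: C₊=(4.2165,1.7275) cross=27.985; C₋=(6.1460,-5.0436) cross=-27.985
θ=327°:   branch + wants cross > 0 → take C=(4.2165,1.7275) (cross=27.985)
θ=327°: ex = (C−B)/|BC| = (0.2155,0.9765); ey = (-0.9765,0.2155)
θ=327°: P = B + 0.95·ex + 2.35·ey = (1.2646,-0.7445)

θ=50°: 2.28 5.58
θ=322°: 1.11 -0.96
θ=327°: 1.26 -0.74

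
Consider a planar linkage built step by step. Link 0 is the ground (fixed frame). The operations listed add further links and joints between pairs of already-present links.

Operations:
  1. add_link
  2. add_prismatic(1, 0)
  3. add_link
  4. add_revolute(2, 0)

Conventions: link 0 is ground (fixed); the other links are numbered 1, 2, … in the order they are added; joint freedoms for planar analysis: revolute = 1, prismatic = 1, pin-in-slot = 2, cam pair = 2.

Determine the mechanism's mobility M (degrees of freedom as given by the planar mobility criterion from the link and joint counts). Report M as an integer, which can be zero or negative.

L=1 J1=0 J2=0
add link → L=2 J1=0 J2=0
P@1,0 dof=1 J1 → L=2 J1=1 J2=0
add link → L=3 J1=1 J2=0
R@2,0 dof=1 J1 → L=3 J1=2 J2=0
M=3(L−1)−2J1−J2=3·2−2·2−0=2

M = 2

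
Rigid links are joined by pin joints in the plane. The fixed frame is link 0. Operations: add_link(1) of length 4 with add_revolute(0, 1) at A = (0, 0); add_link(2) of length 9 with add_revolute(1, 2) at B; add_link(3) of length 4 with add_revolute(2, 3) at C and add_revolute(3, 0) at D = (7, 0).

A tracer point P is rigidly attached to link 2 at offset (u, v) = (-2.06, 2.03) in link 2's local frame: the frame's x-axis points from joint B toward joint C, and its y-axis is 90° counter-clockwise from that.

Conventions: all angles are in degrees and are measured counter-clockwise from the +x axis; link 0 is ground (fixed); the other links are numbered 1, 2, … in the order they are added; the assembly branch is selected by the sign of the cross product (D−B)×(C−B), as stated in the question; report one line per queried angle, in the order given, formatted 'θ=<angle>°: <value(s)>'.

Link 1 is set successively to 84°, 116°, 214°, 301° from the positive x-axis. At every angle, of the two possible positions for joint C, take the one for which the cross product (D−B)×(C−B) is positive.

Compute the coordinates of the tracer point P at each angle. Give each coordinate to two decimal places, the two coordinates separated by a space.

A=(0,0), D=(7.00,0)
θ=84°: B = A + 4.00·(cos84°, sin84°) = (0.4181, 3.9781)
θ=84°: |BD| = 7.6907
θ=84°: circle(B,9.00) ∩ circle(D,4.00): a=8.0712, h=3.9819
θ=84°:   candidates: C₊=(9.3854,3.2109) cross=30.623; C₋=(5.2660,-3.6046) cross=-30.623
θ=84°:   branch + wants cross > 0 → take C=(9.3854,3.2109) (cross=30.623)
θ=84°: ex = (C−B)/|BC| = (0.9964,-0.0852); ey = (0.0852,0.9964)
θ=84°: P = B + -2.06·ex + 2.03·ey = (-1.4614,6.1763)
θ=116°: B = A + 4.00·(cos116°, sin116°) = (-1.7535, 3.5952)
θ=116°: |BD| = 9.4630
θ=116°: circle(B,9.00) ∩ circle(D,4.00): a=8.1659, h=3.7839
θ=116°:   candidates: C₊=(7.2377,3.9929) cross=35.807; C₋=(4.3626,-3.0074) cross=-35.807
θ=116°:   branch + wants cross > 0 → take C=(7.2377,3.9929) (cross=35.807)
θ=116°: ex = (C−B)/|BC| = (0.9990,0.0442); ey = (-0.0442,0.9990)
θ=116°: P = B + -2.06·ex + 2.03·ey = (-3.9012,5.5322)
θ=214°: B = A + 4.00·(cos214°, sin214°) = (-3.3162, -2.2368)
θ=214°: |BD| = 10.5559
θ=214°: circle(B,9.00) ∩ circle(D,4.00): a=8.3568, h=3.3413
θ=214°:   candidates: C₊=(4.1429,2.7994) cross=35.270; C₋=(5.5589,-3.7314) cross=-35.270
θ=214°:   branch + wants cross > 0 → take C=(4.1429,2.7994) (cross=35.270)
θ=214°: ex = (C−B)/|BC| = (0.8288,0.5596); ey = (-0.5596,0.8288)
θ=214°: P = B + -2.06·ex + 2.03·ey = (-6.1594,-1.7071)
θ=301°: B = A + 4.00·(cos301°, sin301°) = (2.0602, -3.4287)
θ=301°: |BD| = 6.0131
θ=301°: circle(B,9.00) ∩ circle(D,4.00): a=8.4114, h=3.2013
θ=301°:   candidates: C₊=(7.1448,3.9974) cross=19.250; C₋=(10.7956,-1.2624) cross=-19.250
θ=301°:   branch + wants cross > 0 → take C=(7.1448,3.9974) (cross=19.250)
θ=301°: ex = (C−B)/|BC| = (0.5650,0.8251); ey = (-0.8251,0.5650)
θ=301°: P = B + -2.06·ex + 2.03·ey = (-0.7787,-3.9815)

θ=84°: -1.46 6.18
θ=116°: -3.90 5.53
θ=214°: -6.16 -1.71
θ=301°: -0.78 -3.98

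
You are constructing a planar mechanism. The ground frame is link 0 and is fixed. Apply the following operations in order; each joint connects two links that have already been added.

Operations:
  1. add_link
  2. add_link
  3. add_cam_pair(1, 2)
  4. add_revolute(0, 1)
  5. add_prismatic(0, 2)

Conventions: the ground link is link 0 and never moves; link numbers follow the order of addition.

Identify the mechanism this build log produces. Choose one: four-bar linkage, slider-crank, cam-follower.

links: 3 (incl. ground); joints: 1 revolute, 1 prismatic, 1 higher (cam) pair, forming one closed loop
3 links, revolute + prismatic + higher pair in one loop → cam-follower

cam-follower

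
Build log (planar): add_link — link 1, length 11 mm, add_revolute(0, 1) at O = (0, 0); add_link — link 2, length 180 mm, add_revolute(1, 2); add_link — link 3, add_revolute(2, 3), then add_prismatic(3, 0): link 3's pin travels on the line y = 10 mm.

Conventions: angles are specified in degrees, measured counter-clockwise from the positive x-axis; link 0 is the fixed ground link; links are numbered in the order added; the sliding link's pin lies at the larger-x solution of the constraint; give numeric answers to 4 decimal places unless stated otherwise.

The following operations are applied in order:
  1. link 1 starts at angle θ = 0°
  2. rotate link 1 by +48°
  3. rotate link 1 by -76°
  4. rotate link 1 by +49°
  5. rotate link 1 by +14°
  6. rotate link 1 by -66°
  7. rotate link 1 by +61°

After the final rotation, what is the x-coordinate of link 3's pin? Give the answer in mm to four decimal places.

geometry: r = 11 mm, L = 180 mm, e = 10 mm; θ starts at 0°
rotate link 1 by +48°: θ ← 0° +48° = 48°
rotate link 1 by -76°: θ ← 48° -76° = -28°
rotate link 1 by +49°: θ ← -28° +49° = 21°
rotate link 1 by +14°: θ ← 21° +14° = 35°
rotate link 1 by -66°: θ ← 35° -66° = -31°
rotate link 1 by +61°: θ ← -31° +61° = 30°
crank pin P = (r cos θ, r sin θ) = (9.526279, 5.500000)
h = r sin θ − e = 5.500000 − 10 = -4.500000
x = r cos θ + √(L² − h²) = 9.526279 + 179.943741 = 189.470021

189.4700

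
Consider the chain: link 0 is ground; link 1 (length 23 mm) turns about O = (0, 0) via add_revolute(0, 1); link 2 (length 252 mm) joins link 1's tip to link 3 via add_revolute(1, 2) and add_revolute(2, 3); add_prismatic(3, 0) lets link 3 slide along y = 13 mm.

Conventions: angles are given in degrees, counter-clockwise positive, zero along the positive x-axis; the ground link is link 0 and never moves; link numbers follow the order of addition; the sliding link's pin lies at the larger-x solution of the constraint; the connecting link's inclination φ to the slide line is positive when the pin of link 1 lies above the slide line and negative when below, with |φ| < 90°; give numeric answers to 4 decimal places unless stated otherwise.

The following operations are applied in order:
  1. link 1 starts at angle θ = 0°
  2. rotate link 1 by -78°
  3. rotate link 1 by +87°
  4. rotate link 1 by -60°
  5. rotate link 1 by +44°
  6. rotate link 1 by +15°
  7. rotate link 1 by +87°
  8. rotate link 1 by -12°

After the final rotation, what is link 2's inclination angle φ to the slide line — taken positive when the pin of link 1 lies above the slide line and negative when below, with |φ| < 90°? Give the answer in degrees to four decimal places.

geometry: r = 23 mm, L = 252 mm, e = 13 mm; θ starts at 0°
rotate link 1 by -78°: θ ← 0° -78° = -78°
rotate link 1 by +87°: θ ← -78° +87° = 9°
rotate link 1 by -60°: θ ← 9° -60° = -51°
rotate link 1 by +44°: θ ← -51° +44° = -7°
rotate link 1 by +15°: θ ← -7° +15° = 8°
rotate link 1 by +87°: θ ← 8° +87° = 95°
rotate link 1 by -12°: θ ← 95° -12° = 83°
h = r sin θ − e = 22.828561 − 13 = 9.828561
sin φ = h / L = 9.828561 / 252 = 0.03900223
φ = arcsin(0.03900223) = 2.235230°

2.2352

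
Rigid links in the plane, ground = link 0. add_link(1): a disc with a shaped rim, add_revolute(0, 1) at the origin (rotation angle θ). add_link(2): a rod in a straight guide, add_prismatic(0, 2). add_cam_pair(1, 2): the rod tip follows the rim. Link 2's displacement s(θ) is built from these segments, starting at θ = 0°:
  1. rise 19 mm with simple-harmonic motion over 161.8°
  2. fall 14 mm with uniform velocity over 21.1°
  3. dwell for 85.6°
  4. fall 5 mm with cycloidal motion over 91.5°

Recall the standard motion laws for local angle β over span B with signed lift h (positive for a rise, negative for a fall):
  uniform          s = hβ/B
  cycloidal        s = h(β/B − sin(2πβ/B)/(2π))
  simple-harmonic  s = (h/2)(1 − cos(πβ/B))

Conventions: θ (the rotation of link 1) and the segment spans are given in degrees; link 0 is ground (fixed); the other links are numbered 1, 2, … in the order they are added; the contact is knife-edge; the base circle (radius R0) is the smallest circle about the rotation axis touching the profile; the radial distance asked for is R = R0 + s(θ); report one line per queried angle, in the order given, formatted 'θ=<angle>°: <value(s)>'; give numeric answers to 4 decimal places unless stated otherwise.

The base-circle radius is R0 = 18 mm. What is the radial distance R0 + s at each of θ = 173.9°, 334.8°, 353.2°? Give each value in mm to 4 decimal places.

segment 1 (0° to 161.8°, simple-harmonic, h = 19) is passed completely: s = 0.0000 + (19) = 19.0000
θ = 173.9° falls in segment 2 (161.8° to 182.9°, uniform, h = -14): β = 173.9 − 161.8 = 12.1°, B = 21.1°; Δs = -14·12.1/21.1 = -8.0284; s = 19.0000 − 8.0284 = 10.9716
segment 2 (161.8° to 182.9°, uniform, h = -14) is passed completely: s = 19.0000 + (-14) = 5.0000
segment 3 (182.9° to 268.5°, dwell): s unchanged at 5.0000
θ = 334.8° falls in segment 4 (268.5° to 360°, cycloidal, h = -5): β = 334.8 − 268.5 = 66.3°, B = 91.5°; Δs = -5·(0.7246 − sin(2π·0.7246)/(2π)) = -4.4086; s = 5.0000 − 4.4086 = 0.5914
θ = 353.2° falls in segment 4 (268.5° to 360°, cycloidal, h = -5): β = 353.2 − 268.5 = 84.7°, B = 91.5°; Δs = -5·(0.9257 − sin(2π·0.9257)/(2π)) = -4.9866; s = 5.0000 − 4.9866 = 0.0134
θ=173.9°: R = R0 + s = 18 + 10.9716 = 28.9716
θ=334.8°: R = R0 + s = 18 + 0.5914 = 18.5914
θ=353.2°: R = R0 + s = 18 + 0.0134 = 18.0134

θ=173.9°: 28.9716
θ=334.8°: 18.5914
θ=353.2°: 18.0134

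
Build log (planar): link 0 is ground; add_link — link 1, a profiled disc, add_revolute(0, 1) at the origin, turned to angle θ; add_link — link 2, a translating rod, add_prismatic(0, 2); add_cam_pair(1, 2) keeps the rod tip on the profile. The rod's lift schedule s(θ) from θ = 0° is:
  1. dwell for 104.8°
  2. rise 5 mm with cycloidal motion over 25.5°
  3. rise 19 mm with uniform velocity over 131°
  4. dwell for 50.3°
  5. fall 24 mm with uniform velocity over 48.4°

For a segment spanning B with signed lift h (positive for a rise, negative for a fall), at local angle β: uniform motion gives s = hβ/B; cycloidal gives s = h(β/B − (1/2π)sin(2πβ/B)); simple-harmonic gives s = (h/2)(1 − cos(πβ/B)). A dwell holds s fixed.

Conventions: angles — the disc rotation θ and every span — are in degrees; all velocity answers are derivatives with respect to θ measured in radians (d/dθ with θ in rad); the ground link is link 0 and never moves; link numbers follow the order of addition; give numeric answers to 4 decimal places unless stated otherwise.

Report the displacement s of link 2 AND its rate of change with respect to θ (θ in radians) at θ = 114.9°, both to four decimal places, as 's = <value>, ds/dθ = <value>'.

seg 1 [0°–104.8°] dwell: s stays 0.0000
seg 2 [104.8°–130.3°] cycloidal, h=5: θ=114.9° here. β=10.1, B=25.5. 5·(0.3961 − sin(2π·0.3961)/(2π)) = 1.4969 → s = 1.4969
velocity in seg [104.8°–130.3°] (cycloidal), θ in radians: β = 10.1° = 0.1763 rad, B = 25.5° = 0.4451 rad; ds/dθ = (h/B)(1 − cos(2πβ/B)) = (5/0.4451)(1 − cos(2π·0.3961)) = 20.157890 mm/rad

s = 1.4969, ds/dθ = 20.1579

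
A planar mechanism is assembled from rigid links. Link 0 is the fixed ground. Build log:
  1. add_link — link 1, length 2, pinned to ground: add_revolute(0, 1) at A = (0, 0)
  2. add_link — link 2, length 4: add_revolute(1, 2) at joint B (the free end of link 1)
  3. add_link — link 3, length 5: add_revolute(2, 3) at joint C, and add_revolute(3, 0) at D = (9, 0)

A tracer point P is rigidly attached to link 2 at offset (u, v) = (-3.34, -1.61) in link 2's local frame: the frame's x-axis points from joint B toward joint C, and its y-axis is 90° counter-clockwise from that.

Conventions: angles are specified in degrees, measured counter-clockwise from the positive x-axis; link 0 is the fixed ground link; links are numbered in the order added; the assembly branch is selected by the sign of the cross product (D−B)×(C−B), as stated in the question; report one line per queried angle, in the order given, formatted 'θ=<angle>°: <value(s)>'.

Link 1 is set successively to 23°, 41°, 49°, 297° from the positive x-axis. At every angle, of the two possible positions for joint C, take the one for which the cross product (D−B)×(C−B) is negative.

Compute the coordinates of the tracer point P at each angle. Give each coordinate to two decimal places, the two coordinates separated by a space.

A=(0,0), D=(9.00,0)
θ=23°: B = A + 2.00·(cos23°, sin23°) = (1.8410, 0.7815)
θ=23°: |BD| = 7.2015
θ=23°: circle(B,4.00) ∩ circle(D,5.00): a=2.9759, h=2.6728
θ=23°:   candidates: C₊=(5.0894,3.1156) cross=19.249; C₋=(4.5093,-2.1985) cross=-19.249
θ=23°:   branch - wants cross < 0 → take C=(4.5093,-2.1985) (cross=-19.249)
θ=23°: ex = (C−B)/|BC| = (0.6671,-0.7450); ey = (0.7450,0.6671)
θ=23°: P = B + -3.34·ex + -1.61·ey = (-1.5864,2.1958)
θ=41°: B = A + 2.00·(cos41°, sin41°) = (1.5094, 1.3121)
θ=41°: |BD| = 7.6046
θ=41°: circle(B,4.00) ∩ circle(D,5.00): a=3.2106, h=2.3858
θ=41°:   candidates: C₊=(5.0835,3.1082) cross=18.143; C₋=(4.2602,-1.5919) cross=-18.143
θ=41°:   branch - wants cross < 0 → take C=(4.2602,-1.5919) (cross=-18.143)
θ=41°: ex = (C−B)/|BC| = (0.6877,-0.7260); ey = (0.7260,0.6877)
θ=41°: P = B + -3.34·ex + -1.61·ey = (-1.9563,2.6298)
θ=49°: B = A + 2.00·(cos49°, sin49°) = (1.3121, 1.5094)
θ=49°: |BD| = 7.8347
θ=49°: circle(B,4.00) ∩ circle(D,5.00): a=3.3430, h=2.1965
θ=49°:   candidates: C₊=(5.0156,3.0207) cross=17.209; C₋=(4.1693,-1.2900) cross=-17.209
θ=49°:   branch - wants cross < 0 → take C=(4.1693,-1.2900) (cross=-17.209)
θ=49°: ex = (C−B)/|BC| = (0.7143,-0.6999); ey = (0.6999,0.7143)
θ=49°: P = B + -3.34·ex + -1.61·ey = (-2.2004,2.6969)
θ=297°: B = A + 2.00·(cos297°, sin297°) = (0.9080, -1.7820)
θ=297°: |BD| = 8.2859
θ=297°: circle(B,4.00) ∩ circle(D,5.00): a=3.5999, h=1.7438
θ=297°:   candidates: C₊=(4.0486,0.6952) cross=14.449; C₋=(4.7986,-2.7108) cross=-14.449
θ=297°:   branch - wants cross < 0 → take C=(4.7986,-2.7108) (cross=-14.449)
θ=297°: ex = (C−B)/|BC| = (0.9727,-0.2322); ey = (0.2322,0.9727)
θ=297°: P = B + -3.34·ex + -1.61·ey = (-2.7146,-2.5724)

θ=23°: -1.59 2.20
θ=41°: -1.96 2.63
θ=49°: -2.20 2.70
θ=297°: -2.71 -2.57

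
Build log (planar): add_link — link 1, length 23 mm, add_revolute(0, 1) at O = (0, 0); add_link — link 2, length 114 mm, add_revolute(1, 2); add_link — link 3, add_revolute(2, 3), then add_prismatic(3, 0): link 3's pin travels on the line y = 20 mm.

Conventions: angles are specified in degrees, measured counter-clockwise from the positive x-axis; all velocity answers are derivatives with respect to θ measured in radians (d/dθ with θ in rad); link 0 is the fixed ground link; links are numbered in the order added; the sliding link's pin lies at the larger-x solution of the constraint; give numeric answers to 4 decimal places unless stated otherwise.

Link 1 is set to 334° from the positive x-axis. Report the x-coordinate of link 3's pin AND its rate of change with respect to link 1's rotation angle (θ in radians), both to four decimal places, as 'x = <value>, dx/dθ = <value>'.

geometry: r = 23 mm, L = 114 mm, e = 20 mm
crank pin P = (r cos θ, r sin θ) = (20.672263, -10.082536)
h = r sin θ − e = -10.082536 − 20 = -30.082536
x = r cos θ + √(L² − h²) = 20.672263 + 109.959270 = 130.631533
dx/dθ = −r sin θ − h·r cos θ/√(L² − h²) (θ in radians; h = -30.082536) = 15.738031

x = 130.6315, dx/dθ = 15.7380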